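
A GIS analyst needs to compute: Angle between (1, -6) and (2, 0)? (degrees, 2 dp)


u.v = 2, |u| = sqrt(37) = 6.0828, |v| = sqrt(4) = 2
cos(theta) = u.v/(|u||v|) = 2/sqrt(148) = 0.164399
theta = acos(0.164399) = 80.54 degrees

80.54 degrees


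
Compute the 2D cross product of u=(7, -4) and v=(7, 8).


u x v = u_x*v_y - u_y*v_x = 7*8 - (-4)*7
= 56 - (-28) = 84

84


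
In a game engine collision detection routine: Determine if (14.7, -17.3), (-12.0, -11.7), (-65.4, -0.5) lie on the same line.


Cross product: ((-12)-14.7)*((-0.5)-(-17.3)) - ((-11.7)-(-17.3))*((-65.4)-14.7)
= 0

Yes, collinear


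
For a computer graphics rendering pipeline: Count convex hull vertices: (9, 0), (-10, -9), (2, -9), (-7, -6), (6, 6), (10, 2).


Convex hull vertices (CCW): (-10, -9), (2, -9), (9, 0), (10, 2), (6, 6), (-7, -6)
Count = 6

6


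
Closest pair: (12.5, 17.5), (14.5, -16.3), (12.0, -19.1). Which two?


d(P0,P1) = 33.8591, d(P0,P2) = 36.6034, d(P1,P2) = 3.7537
Closest: P1 and P2

Closest pair: (14.5, -16.3) and (12.0, -19.1), distance = 3.7537


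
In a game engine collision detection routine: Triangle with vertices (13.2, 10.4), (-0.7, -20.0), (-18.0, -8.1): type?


Side lengths squared: AB^2=1117.37, BC^2=440.9, CA^2=1315.69
Sorted: [440.9, 1117.37, 1315.69]
By sides: Scalene, By angles: Acute

Scalene, Acute


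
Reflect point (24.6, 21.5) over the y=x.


Reflection over y=x: (x,y) -> (y,x)
(24.6, 21.5) -> (21.5, 24.6)

(21.5, 24.6)


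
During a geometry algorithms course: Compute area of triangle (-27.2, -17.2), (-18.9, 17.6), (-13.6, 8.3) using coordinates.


Area = |x_A(y_B-y_C) + x_B(y_C-y_A) + x_C(y_A-y_B)|/2
= |(-252.96) + (-481.95) + 473.28|/2
= 261.63/2 = 130.815

130.815


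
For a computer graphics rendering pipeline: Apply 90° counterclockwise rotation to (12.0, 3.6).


90° CCW: (x,y) -> (-y, x)
(12,3.6) -> (-3.6, 12)

(-3.6, 12)


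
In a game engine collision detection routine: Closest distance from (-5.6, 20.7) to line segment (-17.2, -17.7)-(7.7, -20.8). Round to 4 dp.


Project P onto AB: t = 0.2697 (clamped to [0,1])
Closest point on segment: (-10.4848, -18.536)
Distance: 39.5389

39.5389


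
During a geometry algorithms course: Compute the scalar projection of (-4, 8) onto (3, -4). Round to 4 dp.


u.v = -44, |v| = sqrt(25) = 5
Scalar projection = u.v / |v| = -44 / sqrt(25) = -8.8

-8.8


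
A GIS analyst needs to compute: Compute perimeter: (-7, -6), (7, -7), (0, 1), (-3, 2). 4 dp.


Sides: (-7, -6)->(7, -7): sqrt(197) = 14.035669, (7, -7)->(0, 1): sqrt(113) = 10.630146, (0, 1)->(-3, 2): sqrt(10) = 3.162278, (-3, 2)->(-7, -6): sqrt(80) = 8.944272
Sum = 36.772365
Perimeter = 36.7724

36.7724


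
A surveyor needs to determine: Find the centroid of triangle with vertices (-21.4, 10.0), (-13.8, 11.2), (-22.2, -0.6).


Centroid = ((x_A+x_B+x_C)/3, (y_A+y_B+y_C)/3)
= (((-21.4)+(-13.8)+(-22.2))/3, (10+11.2+(-0.6))/3)
= (-19.1333, 6.8667)

(-19.1333, 6.8667)


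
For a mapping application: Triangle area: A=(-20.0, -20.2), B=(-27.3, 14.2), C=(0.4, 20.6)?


Area = |x_A(y_B-y_C) + x_B(y_C-y_A) + x_C(y_A-y_B)|/2
= |128 + (-1113.84) + (-13.76)|/2
= 999.6/2 = 499.8

499.8


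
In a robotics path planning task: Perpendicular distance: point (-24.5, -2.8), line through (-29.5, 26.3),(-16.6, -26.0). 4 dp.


|cross product| = 113.89
|line direction| = sqrt(2901.7) = 53.8674
Distance = 113.89/sqrt(2901.7) = 2.1143

2.1143


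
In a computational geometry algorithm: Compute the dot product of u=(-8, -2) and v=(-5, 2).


u . v = u_x*v_x + u_y*v_y = (-8)*(-5) + (-2)*2
= 40 + (-4) = 36

36


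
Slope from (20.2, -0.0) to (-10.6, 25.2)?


slope = (y2-y1)/(x2-x1) = (25.2-0)/((-10.6)-20.2) = 25.2/(-30.8) = -0.8182

-0.8182


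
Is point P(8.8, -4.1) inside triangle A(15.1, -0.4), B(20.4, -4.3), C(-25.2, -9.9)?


Cross products: AB x AP = -44.18, BC x BP = -74.08, CA x CP = -89.26
All same sign? yes

Yes, inside


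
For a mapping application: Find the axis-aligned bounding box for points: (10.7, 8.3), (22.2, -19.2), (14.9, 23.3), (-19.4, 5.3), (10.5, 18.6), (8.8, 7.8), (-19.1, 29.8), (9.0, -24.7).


x range: [-19.4, 22.2]
y range: [-24.7, 29.8]
Bounding box: (-19.4,-24.7) to (22.2,29.8)

(-19.4,-24.7) to (22.2,29.8)


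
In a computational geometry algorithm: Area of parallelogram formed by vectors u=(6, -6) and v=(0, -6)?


|u x v| = |6*(-6) - (-6)*0|
= |(-36) - 0| = 36

36


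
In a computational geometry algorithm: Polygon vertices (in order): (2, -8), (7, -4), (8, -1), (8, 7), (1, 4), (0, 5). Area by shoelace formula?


Shoelace sum: (2*(-4) - 7*(-8)) + (7*(-1) - 8*(-4)) + (8*7 - 8*(-1)) + (8*4 - 1*7) + (1*5 - 0*4) + (0*(-8) - 2*5)
= 157
Area = |157|/2 = 78.5

78.5


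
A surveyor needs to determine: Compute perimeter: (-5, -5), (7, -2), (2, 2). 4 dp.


Sides: (-5, -5)->(7, -2): sqrt(153) = 12.369317, (7, -2)->(2, 2): sqrt(41) = 6.403124, (2, 2)->(-5, -5): sqrt(98) = 9.899495
Sum = 28.671936
Perimeter = 28.6719

28.6719


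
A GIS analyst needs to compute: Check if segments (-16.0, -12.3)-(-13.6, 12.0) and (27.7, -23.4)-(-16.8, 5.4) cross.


Cross products: d1=764.61, d2=-385.86, d3=-1088.55, d4=61.92
d1*d2 < 0 and d3*d4 < 0? yes

Yes, they intersect


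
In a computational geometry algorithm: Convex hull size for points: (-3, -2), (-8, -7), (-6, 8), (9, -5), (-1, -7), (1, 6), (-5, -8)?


Convex hull vertices (CCW): (-8, -7), (-5, -8), (9, -5), (1, 6), (-6, 8)
Count = 5

5


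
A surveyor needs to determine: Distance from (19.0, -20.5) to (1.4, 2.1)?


dx=-17.6, dy=22.6
d^2 = (-17.6)^2 + 22.6^2 = 820.52
d = sqrt(820.52) = 28.6447

28.6447


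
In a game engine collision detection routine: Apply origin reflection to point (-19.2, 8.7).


Reflection over origin: (x,y) -> (-x,-y)
(-19.2, 8.7) -> (19.2, -8.7)

(19.2, -8.7)


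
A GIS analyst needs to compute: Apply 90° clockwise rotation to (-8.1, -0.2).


90° CW: (x,y) -> (y, -x)
(-8.1,-0.2) -> (-0.2, 8.1)

(-0.2, 8.1)


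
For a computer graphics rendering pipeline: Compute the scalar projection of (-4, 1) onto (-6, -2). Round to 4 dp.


u.v = 22, |v| = sqrt(40) = 6.3246
Scalar projection = u.v / |v| = 22 / sqrt(40) = 3.4785

3.4785


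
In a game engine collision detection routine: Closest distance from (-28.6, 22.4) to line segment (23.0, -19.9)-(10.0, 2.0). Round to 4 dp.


Project P onto AB: t = 1 (clamped to [0,1])
Closest point on segment: (10, 2)
Distance: 43.6591

43.6591


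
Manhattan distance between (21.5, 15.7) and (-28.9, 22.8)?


|21.5-(-28.9)| + |15.7-22.8| = 50.4 + 7.1 = 57.5

57.5


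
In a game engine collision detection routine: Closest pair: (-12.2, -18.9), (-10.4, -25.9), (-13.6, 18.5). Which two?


d(P0,P1) = 7.2277, d(P0,P2) = 37.4262, d(P1,P2) = 44.5152
Closest: P0 and P1

Closest pair: (-12.2, -18.9) and (-10.4, -25.9), distance = 7.2277


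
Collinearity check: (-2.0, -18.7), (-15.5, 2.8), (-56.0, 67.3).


Cross product: ((-15.5)-(-2))*(67.3-(-18.7)) - (2.8-(-18.7))*((-56)-(-2))
= 0

Yes, collinear


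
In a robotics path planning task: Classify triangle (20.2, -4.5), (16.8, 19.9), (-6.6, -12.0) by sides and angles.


Side lengths squared: AB^2=606.92, BC^2=1565.17, CA^2=774.49
Sorted: [606.92, 774.49, 1565.17]
By sides: Scalene, By angles: Obtuse

Scalene, Obtuse


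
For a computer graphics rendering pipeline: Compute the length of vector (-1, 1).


|u| = sqrt((-1)^2 + 1^2) = sqrt(2) = 1.4142

1.4142


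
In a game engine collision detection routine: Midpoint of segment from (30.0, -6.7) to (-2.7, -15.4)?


M = ((30+(-2.7))/2, ((-6.7)+(-15.4))/2)
= (13.65, -11.05)

(13.65, -11.05)


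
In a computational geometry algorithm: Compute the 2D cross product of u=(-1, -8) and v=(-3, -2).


u x v = u_x*v_y - u_y*v_x = (-1)*(-2) - (-8)*(-3)
= 2 - 24 = -22

-22


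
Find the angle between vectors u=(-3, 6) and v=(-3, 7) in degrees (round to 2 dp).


u.v = 51, |u| = sqrt(45) = 6.7082, |v| = sqrt(58) = 7.6158
cos(theta) = u.v/(|u||v|) = 51/sqrt(2610) = 0.998274
theta = acos(0.998274) = 3.37 degrees

3.37 degrees


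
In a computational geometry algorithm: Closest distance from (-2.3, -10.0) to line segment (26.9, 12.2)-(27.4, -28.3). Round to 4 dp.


Project P onto AB: t = 0.5392 (clamped to [0,1])
Closest point on segment: (27.1696, -9.6362)
Distance: 29.4718

29.4718


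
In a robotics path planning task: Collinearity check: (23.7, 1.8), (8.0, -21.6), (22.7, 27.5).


Cross product: (8-23.7)*(27.5-1.8) - ((-21.6)-1.8)*(22.7-23.7)
= -426.89

No, not collinear


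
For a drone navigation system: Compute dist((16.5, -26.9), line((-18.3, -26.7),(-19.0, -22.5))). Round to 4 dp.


|cross product| = 146.02
|line direction| = sqrt(18.13) = 4.2579
Distance = 146.02/sqrt(18.13) = 34.2936

34.2936


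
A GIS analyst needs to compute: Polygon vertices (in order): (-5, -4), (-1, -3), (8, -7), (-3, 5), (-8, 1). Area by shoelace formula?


Shoelace sum: ((-5)*(-3) - (-1)*(-4)) + ((-1)*(-7) - 8*(-3)) + (8*5 - (-3)*(-7)) + ((-3)*1 - (-8)*5) + ((-8)*(-4) - (-5)*1)
= 135
Area = |135|/2 = 67.5

67.5


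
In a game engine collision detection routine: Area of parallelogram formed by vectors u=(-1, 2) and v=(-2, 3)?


|u x v| = |(-1)*3 - 2*(-2)|
= |(-3) - (-4)| = 1

1


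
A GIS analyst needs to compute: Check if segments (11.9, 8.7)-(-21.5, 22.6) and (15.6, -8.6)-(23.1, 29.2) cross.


Cross products: d1=269.61, d2=1636.38, d3=526.39, d4=-840.38
d1*d2 < 0 and d3*d4 < 0? no

No, they don't intersect


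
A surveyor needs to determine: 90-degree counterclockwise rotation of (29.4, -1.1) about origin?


90° CCW: (x,y) -> (-y, x)
(29.4,-1.1) -> (1.1, 29.4)

(1.1, 29.4)


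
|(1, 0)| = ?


|u| = sqrt(1^2 + 0^2) = sqrt(1) = 1

1


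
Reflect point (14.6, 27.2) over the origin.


Reflection over origin: (x,y) -> (-x,-y)
(14.6, 27.2) -> (-14.6, -27.2)

(-14.6, -27.2)


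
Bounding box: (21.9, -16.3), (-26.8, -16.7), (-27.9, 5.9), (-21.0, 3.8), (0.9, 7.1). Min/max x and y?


x range: [-27.9, 21.9]
y range: [-16.7, 7.1]
Bounding box: (-27.9,-16.7) to (21.9,7.1)

(-27.9,-16.7) to (21.9,7.1)


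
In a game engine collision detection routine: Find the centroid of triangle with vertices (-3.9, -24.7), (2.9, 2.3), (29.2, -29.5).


Centroid = ((x_A+x_B+x_C)/3, (y_A+y_B+y_C)/3)
= (((-3.9)+2.9+29.2)/3, ((-24.7)+2.3+(-29.5))/3)
= (9.4, -17.3)

(9.4, -17.3)


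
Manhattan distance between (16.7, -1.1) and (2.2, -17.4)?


|16.7-2.2| + |(-1.1)-(-17.4)| = 14.5 + 16.3 = 30.8

30.8


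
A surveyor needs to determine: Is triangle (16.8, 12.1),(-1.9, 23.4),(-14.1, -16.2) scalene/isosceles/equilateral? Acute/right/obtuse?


Side lengths squared: AB^2=477.38, BC^2=1717, CA^2=1755.7
Sorted: [477.38, 1717, 1755.7]
By sides: Scalene, By angles: Acute

Scalene, Acute


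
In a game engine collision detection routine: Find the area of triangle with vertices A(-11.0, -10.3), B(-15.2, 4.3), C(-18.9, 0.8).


Area = |x_A(y_B-y_C) + x_B(y_C-y_A) + x_C(y_A-y_B)|/2
= |(-38.5) + (-168.72) + 275.94|/2
= 68.72/2 = 34.36

34.36


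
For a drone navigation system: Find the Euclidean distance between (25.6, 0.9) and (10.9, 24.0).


dx=-14.7, dy=23.1
d^2 = (-14.7)^2 + 23.1^2 = 749.7
d = sqrt(749.7) = 27.3807

27.3807


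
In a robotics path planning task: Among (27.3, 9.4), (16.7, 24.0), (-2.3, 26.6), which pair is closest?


d(P0,P1) = 18.0422, d(P0,P2) = 34.2345, d(P1,P2) = 19.1771
Closest: P0 and P1

Closest pair: (27.3, 9.4) and (16.7, 24.0), distance = 18.0422


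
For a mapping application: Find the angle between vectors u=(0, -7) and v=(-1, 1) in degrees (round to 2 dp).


u.v = -7, |u| = sqrt(49) = 7, |v| = sqrt(2) = 1.4142
cos(theta) = u.v/(|u||v|) = -7/sqrt(98) = -0.707107
theta = acos(-0.707107) = 135 degrees

135 degrees


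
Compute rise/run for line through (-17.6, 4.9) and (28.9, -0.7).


slope = (y2-y1)/(x2-x1) = ((-0.7)-4.9)/(28.9-(-17.6)) = (-5.6)/46.5 = -0.1204

-0.1204


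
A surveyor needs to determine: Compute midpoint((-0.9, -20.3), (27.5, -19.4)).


M = (((-0.9)+27.5)/2, ((-20.3)+(-19.4))/2)
= (13.3, -19.85)

(13.3, -19.85)


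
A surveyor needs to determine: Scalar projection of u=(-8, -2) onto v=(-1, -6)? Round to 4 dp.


u.v = 20, |v| = sqrt(37) = 6.0828
Scalar projection = u.v / |v| = 20 / sqrt(37) = 3.288

3.288


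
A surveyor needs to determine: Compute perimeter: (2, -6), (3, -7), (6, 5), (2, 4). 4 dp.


Sides: (2, -6)->(3, -7): sqrt(2) = 1.414214, (3, -7)->(6, 5): sqrt(153) = 12.369317, (6, 5)->(2, 4): sqrt(17) = 4.123106, (2, 4)->(2, -6): sqrt(100) = 10
Sum = 27.906637
Perimeter = 27.9066

27.9066


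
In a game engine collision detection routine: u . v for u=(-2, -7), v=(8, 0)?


u . v = u_x*v_x + u_y*v_y = (-2)*8 + (-7)*0
= (-16) + 0 = -16

-16


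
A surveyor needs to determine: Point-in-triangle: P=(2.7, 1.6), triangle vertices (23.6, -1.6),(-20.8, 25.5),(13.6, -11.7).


Cross products: AB x AP = 424.31, BC x BP = 52.04, CA x CP = 243.09
All same sign? yes

Yes, inside


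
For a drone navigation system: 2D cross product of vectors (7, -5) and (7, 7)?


u x v = u_x*v_y - u_y*v_x = 7*7 - (-5)*7
= 49 - (-35) = 84

84


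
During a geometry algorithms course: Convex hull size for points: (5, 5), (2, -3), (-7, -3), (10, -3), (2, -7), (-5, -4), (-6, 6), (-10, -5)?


Convex hull vertices (CCW): (-10, -5), (2, -7), (10, -3), (5, 5), (-6, 6)
Count = 5

5


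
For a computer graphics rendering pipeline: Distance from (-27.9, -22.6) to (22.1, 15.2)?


dx=50, dy=37.8
d^2 = 50^2 + 37.8^2 = 3928.84
d = sqrt(3928.84) = 62.6805

62.6805


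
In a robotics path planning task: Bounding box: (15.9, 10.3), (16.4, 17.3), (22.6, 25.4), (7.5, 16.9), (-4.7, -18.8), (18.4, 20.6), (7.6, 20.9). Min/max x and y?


x range: [-4.7, 22.6]
y range: [-18.8, 25.4]
Bounding box: (-4.7,-18.8) to (22.6,25.4)

(-4.7,-18.8) to (22.6,25.4)


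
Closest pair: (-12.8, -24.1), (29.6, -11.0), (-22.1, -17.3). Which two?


d(P0,P1) = 44.3776, d(P0,P2) = 11.5209, d(P1,P2) = 52.0824
Closest: P0 and P2

Closest pair: (-12.8, -24.1) and (-22.1, -17.3), distance = 11.5209


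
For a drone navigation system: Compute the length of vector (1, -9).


|u| = sqrt(1^2 + (-9)^2) = sqrt(82) = 9.0554

9.0554


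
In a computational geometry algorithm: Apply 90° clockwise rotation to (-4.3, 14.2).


90° CW: (x,y) -> (y, -x)
(-4.3,14.2) -> (14.2, 4.3)

(14.2, 4.3)


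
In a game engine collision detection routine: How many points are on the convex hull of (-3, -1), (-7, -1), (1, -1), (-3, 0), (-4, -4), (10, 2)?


Convex hull vertices (CCW): (-7, -1), (-4, -4), (10, 2), (-3, 0)
Count = 4

4


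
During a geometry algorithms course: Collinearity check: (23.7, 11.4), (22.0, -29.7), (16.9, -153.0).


Cross product: (22-23.7)*((-153)-11.4) - ((-29.7)-11.4)*(16.9-23.7)
= 0

Yes, collinear


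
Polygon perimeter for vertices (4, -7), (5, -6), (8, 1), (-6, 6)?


Sides: (4, -7)->(5, -6): sqrt(2) = 1.414214, (5, -6)->(8, 1): sqrt(58) = 7.615773, (8, 1)->(-6, 6): sqrt(221) = 14.866069, (-6, 6)->(4, -7): sqrt(269) = 16.401219
Sum = 40.297275
Perimeter = 40.2973

40.2973


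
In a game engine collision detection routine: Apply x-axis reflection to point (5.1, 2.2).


Reflection over x-axis: (x,y) -> (x,-y)
(5.1, 2.2) -> (5.1, -2.2)

(5.1, -2.2)


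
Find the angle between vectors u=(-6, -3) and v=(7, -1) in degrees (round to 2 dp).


u.v = -39, |u| = sqrt(45) = 6.7082, |v| = sqrt(50) = 7.0711
cos(theta) = u.v/(|u||v|) = -39/sqrt(2250) = -0.822192
theta = acos(-0.822192) = 145.3 degrees

145.3 degrees


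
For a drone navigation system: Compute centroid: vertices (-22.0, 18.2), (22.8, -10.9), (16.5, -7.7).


Centroid = ((x_A+x_B+x_C)/3, (y_A+y_B+y_C)/3)
= (((-22)+22.8+16.5)/3, (18.2+(-10.9)+(-7.7))/3)
= (5.7667, -0.1333)

(5.7667, -0.1333)


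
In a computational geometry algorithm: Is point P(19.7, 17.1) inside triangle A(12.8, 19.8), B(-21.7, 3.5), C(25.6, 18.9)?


Cross products: AB x AP = 205.62, BC x BP = 5.72, CA x CP = 28.35
All same sign? yes

Yes, inside


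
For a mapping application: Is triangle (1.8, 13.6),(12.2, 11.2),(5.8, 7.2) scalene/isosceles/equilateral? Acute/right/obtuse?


Side lengths squared: AB^2=113.92, BC^2=56.96, CA^2=56.96
Sorted: [56.96, 56.96, 113.92]
By sides: Isosceles, By angles: Right

Isosceles, Right


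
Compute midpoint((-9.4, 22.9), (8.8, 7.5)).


M = (((-9.4)+8.8)/2, (22.9+7.5)/2)
= (-0.3, 15.2)

(-0.3, 15.2)


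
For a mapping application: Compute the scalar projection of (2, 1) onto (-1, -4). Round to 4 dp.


u.v = -6, |v| = sqrt(17) = 4.1231
Scalar projection = u.v / |v| = -6 / sqrt(17) = -1.4552

-1.4552


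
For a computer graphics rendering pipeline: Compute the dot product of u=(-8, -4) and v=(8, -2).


u . v = u_x*v_x + u_y*v_y = (-8)*8 + (-4)*(-2)
= (-64) + 8 = -56

-56


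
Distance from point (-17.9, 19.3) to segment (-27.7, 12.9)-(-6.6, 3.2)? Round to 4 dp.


Project P onto AB: t = 0.2683 (clamped to [0,1])
Closest point on segment: (-22.0386, 10.2974)
Distance: 9.9084

9.9084


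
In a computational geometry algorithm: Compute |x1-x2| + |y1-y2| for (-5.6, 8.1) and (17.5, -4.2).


|(-5.6)-17.5| + |8.1-(-4.2)| = 23.1 + 12.3 = 35.4

35.4


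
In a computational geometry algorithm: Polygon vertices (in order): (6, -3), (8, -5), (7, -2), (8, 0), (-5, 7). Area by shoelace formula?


Shoelace sum: (6*(-5) - 8*(-3)) + (8*(-2) - 7*(-5)) + (7*0 - 8*(-2)) + (8*7 - (-5)*0) + ((-5)*(-3) - 6*7)
= 58
Area = |58|/2 = 29

29


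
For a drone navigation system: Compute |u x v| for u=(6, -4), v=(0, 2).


|u x v| = |6*2 - (-4)*0|
= |12 - 0| = 12

12


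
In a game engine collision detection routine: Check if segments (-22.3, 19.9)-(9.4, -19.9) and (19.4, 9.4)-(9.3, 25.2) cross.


Cross products: d1=552.81, d2=453.93, d3=1326.81, d4=1425.69
d1*d2 < 0 and d3*d4 < 0? no

No, they don't intersect


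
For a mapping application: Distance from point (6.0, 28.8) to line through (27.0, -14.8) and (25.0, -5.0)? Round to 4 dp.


|cross product| = 118.6
|line direction| = sqrt(100.04) = 10.002
Distance = 118.6/sqrt(100.04) = 11.8576

11.8576


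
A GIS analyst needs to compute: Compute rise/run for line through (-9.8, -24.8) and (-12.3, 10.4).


slope = (y2-y1)/(x2-x1) = (10.4-(-24.8))/((-12.3)-(-9.8)) = 35.2/(-2.5) = -14.08

-14.08


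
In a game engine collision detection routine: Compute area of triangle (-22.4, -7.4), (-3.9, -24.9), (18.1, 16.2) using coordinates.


Area = |x_A(y_B-y_C) + x_B(y_C-y_A) + x_C(y_A-y_B)|/2
= |920.64 + (-92.04) + 316.75|/2
= 1145.35/2 = 572.675

572.675


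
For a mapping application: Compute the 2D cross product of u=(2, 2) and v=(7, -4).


u x v = u_x*v_y - u_y*v_x = 2*(-4) - 2*7
= (-8) - 14 = -22

-22


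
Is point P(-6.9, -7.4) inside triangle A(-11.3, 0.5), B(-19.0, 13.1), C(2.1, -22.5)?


Cross products: AB x AP = 5.39, BC x BP = -1.79, CA x CP = 4.66
All same sign? no

No, outside


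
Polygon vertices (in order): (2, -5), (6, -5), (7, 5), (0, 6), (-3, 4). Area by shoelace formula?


Shoelace sum: (2*(-5) - 6*(-5)) + (6*5 - 7*(-5)) + (7*6 - 0*5) + (0*4 - (-3)*6) + ((-3)*(-5) - 2*4)
= 152
Area = |152|/2 = 76

76


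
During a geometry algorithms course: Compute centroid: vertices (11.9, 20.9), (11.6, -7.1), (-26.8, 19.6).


Centroid = ((x_A+x_B+x_C)/3, (y_A+y_B+y_C)/3)
= ((11.9+11.6+(-26.8))/3, (20.9+(-7.1)+19.6)/3)
= (-1.1, 11.1333)

(-1.1, 11.1333)


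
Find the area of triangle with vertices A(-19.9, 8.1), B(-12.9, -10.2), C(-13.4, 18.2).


Area = |x_A(y_B-y_C) + x_B(y_C-y_A) + x_C(y_A-y_B)|/2
= |565.16 + (-130.29) + (-245.22)|/2
= 189.65/2 = 94.825

94.825


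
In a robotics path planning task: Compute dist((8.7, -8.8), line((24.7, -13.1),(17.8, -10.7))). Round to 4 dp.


|cross product| = 8.73
|line direction| = sqrt(53.37) = 7.3055
Distance = 8.73/sqrt(53.37) = 1.195

1.195


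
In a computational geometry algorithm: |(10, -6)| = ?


|u| = sqrt(10^2 + (-6)^2) = sqrt(136) = 11.6619

11.6619


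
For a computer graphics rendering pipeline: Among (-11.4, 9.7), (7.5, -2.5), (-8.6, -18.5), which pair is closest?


d(P0,P1) = 22.4956, d(P0,P2) = 28.3387, d(P1,P2) = 22.6982
Closest: P0 and P1

Closest pair: (-11.4, 9.7) and (7.5, -2.5), distance = 22.4956


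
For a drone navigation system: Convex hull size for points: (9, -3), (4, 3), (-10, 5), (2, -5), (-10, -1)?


Convex hull vertices (CCW): (-10, -1), (2, -5), (9, -3), (4, 3), (-10, 5)
Count = 5

5


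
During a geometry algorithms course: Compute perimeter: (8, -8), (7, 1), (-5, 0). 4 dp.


Sides: (8, -8)->(7, 1): sqrt(82) = 9.055385, (7, 1)->(-5, 0): sqrt(145) = 12.041595, (-5, 0)->(8, -8): sqrt(233) = 15.264338
Sum = 36.361318
Perimeter = 36.3613

36.3613


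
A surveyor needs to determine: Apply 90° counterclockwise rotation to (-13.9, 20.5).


90° CCW: (x,y) -> (-y, x)
(-13.9,20.5) -> (-20.5, -13.9)

(-20.5, -13.9)


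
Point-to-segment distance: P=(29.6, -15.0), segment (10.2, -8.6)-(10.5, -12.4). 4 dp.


Project P onto AB: t = 1 (clamped to [0,1])
Closest point on segment: (10.5, -12.4)
Distance: 19.2762

19.2762


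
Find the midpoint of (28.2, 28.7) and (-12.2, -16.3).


M = ((28.2+(-12.2))/2, (28.7+(-16.3))/2)
= (8, 6.2)

(8, 6.2)


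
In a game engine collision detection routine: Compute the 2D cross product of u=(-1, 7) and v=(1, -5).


u x v = u_x*v_y - u_y*v_x = (-1)*(-5) - 7*1
= 5 - 7 = -2

-2


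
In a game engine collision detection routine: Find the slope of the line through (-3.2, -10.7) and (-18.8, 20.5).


slope = (y2-y1)/(x2-x1) = (20.5-(-10.7))/((-18.8)-(-3.2)) = 31.2/(-15.6) = -2

-2


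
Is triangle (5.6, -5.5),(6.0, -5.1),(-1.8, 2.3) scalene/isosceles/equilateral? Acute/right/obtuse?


Side lengths squared: AB^2=0.32, BC^2=115.6, CA^2=115.6
Sorted: [0.32, 115.6, 115.6]
By sides: Isosceles, By angles: Acute

Isosceles, Acute


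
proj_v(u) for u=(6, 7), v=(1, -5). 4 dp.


u.v = -29, |v| = sqrt(26) = 5.099
Scalar projection = u.v / |v| = -29 / sqrt(26) = -5.6874

-5.6874


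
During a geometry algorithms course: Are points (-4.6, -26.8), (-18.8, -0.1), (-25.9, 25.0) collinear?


Cross product: ((-18.8)-(-4.6))*(25-(-26.8)) - ((-0.1)-(-26.8))*((-25.9)-(-4.6))
= -166.85

No, not collinear


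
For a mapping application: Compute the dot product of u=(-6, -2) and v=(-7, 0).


u . v = u_x*v_x + u_y*v_y = (-6)*(-7) + (-2)*0
= 42 + 0 = 42

42


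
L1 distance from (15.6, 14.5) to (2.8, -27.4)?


|15.6-2.8| + |14.5-(-27.4)| = 12.8 + 41.9 = 54.7

54.7


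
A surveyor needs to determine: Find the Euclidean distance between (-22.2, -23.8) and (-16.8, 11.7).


dx=5.4, dy=35.5
d^2 = 5.4^2 + 35.5^2 = 1289.41
d = sqrt(1289.41) = 35.9084

35.9084


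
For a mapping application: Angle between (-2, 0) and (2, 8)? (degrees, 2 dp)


u.v = -4, |u| = sqrt(4) = 2, |v| = sqrt(68) = 8.2462
cos(theta) = u.v/(|u||v|) = -4/sqrt(272) = -0.242536
theta = acos(-0.242536) = 104.04 degrees

104.04 degrees


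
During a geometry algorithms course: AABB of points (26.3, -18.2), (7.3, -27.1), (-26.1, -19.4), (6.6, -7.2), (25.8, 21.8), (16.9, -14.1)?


x range: [-26.1, 26.3]
y range: [-27.1, 21.8]
Bounding box: (-26.1,-27.1) to (26.3,21.8)

(-26.1,-27.1) to (26.3,21.8)


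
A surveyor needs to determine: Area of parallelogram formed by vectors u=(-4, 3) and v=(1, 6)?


|u x v| = |(-4)*6 - 3*1|
= |(-24) - 3| = 27

27


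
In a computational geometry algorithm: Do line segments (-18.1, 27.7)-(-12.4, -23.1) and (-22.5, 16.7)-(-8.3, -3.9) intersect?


Cross products: d1=246.84, d2=-357.1, d3=-286.22, d4=317.72
d1*d2 < 0 and d3*d4 < 0? yes

Yes, they intersect


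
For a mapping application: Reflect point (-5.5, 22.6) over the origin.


Reflection over origin: (x,y) -> (-x,-y)
(-5.5, 22.6) -> (5.5, -22.6)

(5.5, -22.6)


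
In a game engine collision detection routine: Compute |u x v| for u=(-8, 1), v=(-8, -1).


|u x v| = |(-8)*(-1) - 1*(-8)|
= |8 - (-8)| = 16

16


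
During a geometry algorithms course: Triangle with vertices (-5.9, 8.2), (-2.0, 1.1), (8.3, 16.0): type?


Side lengths squared: AB^2=65.62, BC^2=328.1, CA^2=262.48
Sorted: [65.62, 262.48, 328.1]
By sides: Scalene, By angles: Right

Scalene, Right


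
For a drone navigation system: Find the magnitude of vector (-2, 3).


|u| = sqrt((-2)^2 + 3^2) = sqrt(13) = 3.6056

3.6056


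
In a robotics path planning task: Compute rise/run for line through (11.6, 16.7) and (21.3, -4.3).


slope = (y2-y1)/(x2-x1) = ((-4.3)-16.7)/(21.3-11.6) = (-21)/9.7 = -2.1649

-2.1649


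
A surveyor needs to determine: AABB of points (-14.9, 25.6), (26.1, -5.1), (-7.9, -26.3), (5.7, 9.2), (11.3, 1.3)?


x range: [-14.9, 26.1]
y range: [-26.3, 25.6]
Bounding box: (-14.9,-26.3) to (26.1,25.6)

(-14.9,-26.3) to (26.1,25.6)


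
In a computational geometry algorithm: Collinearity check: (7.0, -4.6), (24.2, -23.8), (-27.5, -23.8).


Cross product: (24.2-7)*((-23.8)-(-4.6)) - ((-23.8)-(-4.6))*((-27.5)-7)
= -992.64

No, not collinear


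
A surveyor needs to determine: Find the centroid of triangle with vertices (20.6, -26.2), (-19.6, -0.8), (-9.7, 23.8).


Centroid = ((x_A+x_B+x_C)/3, (y_A+y_B+y_C)/3)
= ((20.6+(-19.6)+(-9.7))/3, ((-26.2)+(-0.8)+23.8)/3)
= (-2.9, -1.0667)

(-2.9, -1.0667)


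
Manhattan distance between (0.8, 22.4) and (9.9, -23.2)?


|0.8-9.9| + |22.4-(-23.2)| = 9.1 + 45.6 = 54.7

54.7


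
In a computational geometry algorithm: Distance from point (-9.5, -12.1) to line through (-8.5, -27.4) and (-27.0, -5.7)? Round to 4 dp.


|cross product| = 261.35
|line direction| = sqrt(813.14) = 28.5156
Distance = 261.35/sqrt(813.14) = 9.1652

9.1652


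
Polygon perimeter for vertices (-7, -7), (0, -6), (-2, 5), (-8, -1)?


Sides: (-7, -7)->(0, -6): sqrt(50) = 7.071068, (0, -6)->(-2, 5): sqrt(125) = 11.18034, (-2, 5)->(-8, -1): sqrt(72) = 8.485281, (-8, -1)->(-7, -7): sqrt(37) = 6.082763
Sum = 32.819452
Perimeter = 32.8195

32.8195


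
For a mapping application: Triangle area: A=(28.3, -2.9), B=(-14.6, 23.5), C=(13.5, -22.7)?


Area = |x_A(y_B-y_C) + x_B(y_C-y_A) + x_C(y_A-y_B)|/2
= |1307.46 + 289.08 + (-356.4)|/2
= 1240.14/2 = 620.07

620.07


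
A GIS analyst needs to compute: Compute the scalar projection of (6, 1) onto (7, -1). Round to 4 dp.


u.v = 41, |v| = sqrt(50) = 7.0711
Scalar projection = u.v / |v| = 41 / sqrt(50) = 5.7983

5.7983


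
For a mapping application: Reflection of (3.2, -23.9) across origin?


Reflection over origin: (x,y) -> (-x,-y)
(3.2, -23.9) -> (-3.2, 23.9)

(-3.2, 23.9)


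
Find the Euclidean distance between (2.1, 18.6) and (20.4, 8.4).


dx=18.3, dy=-10.2
d^2 = 18.3^2 + (-10.2)^2 = 438.93
d = sqrt(438.93) = 20.9507

20.9507


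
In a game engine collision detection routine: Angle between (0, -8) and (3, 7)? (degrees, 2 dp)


u.v = -56, |u| = sqrt(64) = 8, |v| = sqrt(58) = 7.6158
cos(theta) = u.v/(|u||v|) = -56/sqrt(3712) = -0.919145
theta = acos(-0.919145) = 156.8 degrees

156.8 degrees


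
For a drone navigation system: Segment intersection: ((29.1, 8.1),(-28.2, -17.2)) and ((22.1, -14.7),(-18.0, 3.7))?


Cross products: d1=-1043.08, d2=1025.77, d3=1129.34, d4=-939.51
d1*d2 < 0 and d3*d4 < 0? yes

Yes, they intersect


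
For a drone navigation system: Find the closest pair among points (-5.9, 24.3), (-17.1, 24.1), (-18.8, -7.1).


d(P0,P1) = 11.2018, d(P0,P2) = 33.9466, d(P1,P2) = 31.2463
Closest: P0 and P1

Closest pair: (-5.9, 24.3) and (-17.1, 24.1), distance = 11.2018


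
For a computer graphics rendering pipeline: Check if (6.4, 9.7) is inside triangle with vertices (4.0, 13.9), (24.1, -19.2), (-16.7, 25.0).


Cross products: AB x AP = -4.98, BC x BP = -396.78, CA x CP = -60.3
All same sign? yes

Yes, inside


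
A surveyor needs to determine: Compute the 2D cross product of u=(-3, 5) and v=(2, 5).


u x v = u_x*v_y - u_y*v_x = (-3)*5 - 5*2
= (-15) - 10 = -25

-25


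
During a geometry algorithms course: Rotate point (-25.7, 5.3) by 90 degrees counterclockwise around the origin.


90° CCW: (x,y) -> (-y, x)
(-25.7,5.3) -> (-5.3, -25.7)

(-5.3, -25.7)


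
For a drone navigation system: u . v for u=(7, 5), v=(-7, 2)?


u . v = u_x*v_x + u_y*v_y = 7*(-7) + 5*2
= (-49) + 10 = -39

-39


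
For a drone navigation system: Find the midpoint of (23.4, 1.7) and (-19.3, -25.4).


M = ((23.4+(-19.3))/2, (1.7+(-25.4))/2)
= (2.05, -11.85)

(2.05, -11.85)


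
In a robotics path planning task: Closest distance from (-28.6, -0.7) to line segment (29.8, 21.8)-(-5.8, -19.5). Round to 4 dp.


Project P onto AB: t = 1 (clamped to [0,1])
Closest point on segment: (-5.8, -19.5)
Distance: 29.5513

29.5513


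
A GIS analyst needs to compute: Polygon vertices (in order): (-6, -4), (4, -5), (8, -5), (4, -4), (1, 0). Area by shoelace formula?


Shoelace sum: ((-6)*(-5) - 4*(-4)) + (4*(-5) - 8*(-5)) + (8*(-4) - 4*(-5)) + (4*0 - 1*(-4)) + (1*(-4) - (-6)*0)
= 54
Area = |54|/2 = 27

27


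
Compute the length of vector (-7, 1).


|u| = sqrt((-7)^2 + 1^2) = sqrt(50) = 7.0711

7.0711


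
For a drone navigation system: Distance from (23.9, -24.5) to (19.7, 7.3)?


dx=-4.2, dy=31.8
d^2 = (-4.2)^2 + 31.8^2 = 1028.88
d = sqrt(1028.88) = 32.0762

32.0762


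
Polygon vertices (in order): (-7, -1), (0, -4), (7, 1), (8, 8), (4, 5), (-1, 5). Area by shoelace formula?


Shoelace sum: ((-7)*(-4) - 0*(-1)) + (0*1 - 7*(-4)) + (7*8 - 8*1) + (8*5 - 4*8) + (4*5 - (-1)*5) + ((-1)*(-1) - (-7)*5)
= 173
Area = |173|/2 = 86.5

86.5


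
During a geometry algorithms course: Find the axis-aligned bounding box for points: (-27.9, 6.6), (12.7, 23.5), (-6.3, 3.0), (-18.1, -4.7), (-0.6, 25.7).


x range: [-27.9, 12.7]
y range: [-4.7, 25.7]
Bounding box: (-27.9,-4.7) to (12.7,25.7)

(-27.9,-4.7) to (12.7,25.7)


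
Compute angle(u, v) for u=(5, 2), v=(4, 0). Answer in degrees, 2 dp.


u.v = 20, |u| = sqrt(29) = 5.3852, |v| = sqrt(16) = 4
cos(theta) = u.v/(|u||v|) = 20/sqrt(464) = 0.928477
theta = acos(0.928477) = 21.8 degrees

21.8 degrees


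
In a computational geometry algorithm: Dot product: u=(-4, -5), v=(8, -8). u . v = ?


u . v = u_x*v_x + u_y*v_y = (-4)*8 + (-5)*(-8)
= (-32) + 40 = 8

8


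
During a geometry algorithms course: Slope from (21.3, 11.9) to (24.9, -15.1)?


slope = (y2-y1)/(x2-x1) = ((-15.1)-11.9)/(24.9-21.3) = (-27)/3.6 = -7.5

-7.5


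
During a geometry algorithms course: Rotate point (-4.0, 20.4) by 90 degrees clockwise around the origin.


90° CW: (x,y) -> (y, -x)
(-4,20.4) -> (20.4, 4)

(20.4, 4)


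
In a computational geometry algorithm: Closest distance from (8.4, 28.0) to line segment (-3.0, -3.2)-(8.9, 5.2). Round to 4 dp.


Project P onto AB: t = 1 (clamped to [0,1])
Closest point on segment: (8.9, 5.2)
Distance: 22.8055

22.8055


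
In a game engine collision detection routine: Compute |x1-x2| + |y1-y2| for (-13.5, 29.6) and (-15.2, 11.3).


|(-13.5)-(-15.2)| + |29.6-11.3| = 1.7 + 18.3 = 20

20


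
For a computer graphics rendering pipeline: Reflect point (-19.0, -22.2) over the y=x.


Reflection over y=x: (x,y) -> (y,x)
(-19, -22.2) -> (-22.2, -19)

(-22.2, -19)


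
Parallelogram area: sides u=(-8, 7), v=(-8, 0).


|u x v| = |(-8)*0 - 7*(-8)|
= |0 - (-56)| = 56

56


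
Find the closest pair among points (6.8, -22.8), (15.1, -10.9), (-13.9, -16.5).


d(P0,P1) = 14.5086, d(P0,P2) = 21.6375, d(P1,P2) = 29.5357
Closest: P0 and P1

Closest pair: (6.8, -22.8) and (15.1, -10.9), distance = 14.5086


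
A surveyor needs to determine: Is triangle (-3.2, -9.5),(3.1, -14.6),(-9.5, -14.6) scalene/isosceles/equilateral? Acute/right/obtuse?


Side lengths squared: AB^2=65.7, BC^2=158.76, CA^2=65.7
Sorted: [65.7, 65.7, 158.76]
By sides: Isosceles, By angles: Obtuse

Isosceles, Obtuse


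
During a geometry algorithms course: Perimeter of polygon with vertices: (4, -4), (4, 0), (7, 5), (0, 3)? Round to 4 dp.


Sides: (4, -4)->(4, 0): sqrt(16) = 4, (4, 0)->(7, 5): sqrt(34) = 5.830952, (7, 5)->(0, 3): sqrt(53) = 7.28011, (0, 3)->(4, -4): sqrt(65) = 8.062258
Sum = 25.17332
Perimeter = 25.1733

25.1733


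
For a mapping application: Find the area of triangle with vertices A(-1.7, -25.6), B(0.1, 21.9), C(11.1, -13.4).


Area = |x_A(y_B-y_C) + x_B(y_C-y_A) + x_C(y_A-y_B)|/2
= |(-60.01) + 1.22 + (-527.25)|/2
= 586.04/2 = 293.02

293.02


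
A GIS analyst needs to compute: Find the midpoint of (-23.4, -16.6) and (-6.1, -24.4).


M = (((-23.4)+(-6.1))/2, ((-16.6)+(-24.4))/2)
= (-14.75, -20.5)

(-14.75, -20.5)


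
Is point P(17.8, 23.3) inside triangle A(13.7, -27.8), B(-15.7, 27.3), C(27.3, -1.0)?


Cross products: AB x AP = -1728.25, BC x BP = 776.05, CA x CP = -585.08
All same sign? no

No, outside


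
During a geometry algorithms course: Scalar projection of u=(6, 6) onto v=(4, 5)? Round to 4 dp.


u.v = 54, |v| = sqrt(41) = 6.4031
Scalar projection = u.v / |v| = 54 / sqrt(41) = 8.4334

8.4334


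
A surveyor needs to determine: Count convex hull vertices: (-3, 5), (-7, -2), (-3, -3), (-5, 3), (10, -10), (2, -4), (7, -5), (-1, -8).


Convex hull vertices (CCW): (-7, -2), (-1, -8), (10, -10), (7, -5), (-3, 5), (-5, 3)
Count = 6

6


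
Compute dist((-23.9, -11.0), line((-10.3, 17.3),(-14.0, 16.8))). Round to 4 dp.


|cross product| = 97.91
|line direction| = sqrt(13.94) = 3.7336
Distance = 97.91/sqrt(13.94) = 26.2238

26.2238


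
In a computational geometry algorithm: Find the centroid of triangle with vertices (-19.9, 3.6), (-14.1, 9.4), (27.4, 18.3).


Centroid = ((x_A+x_B+x_C)/3, (y_A+y_B+y_C)/3)
= (((-19.9)+(-14.1)+27.4)/3, (3.6+9.4+18.3)/3)
= (-2.2, 10.4333)

(-2.2, 10.4333)


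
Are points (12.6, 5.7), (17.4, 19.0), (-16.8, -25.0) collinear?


Cross product: (17.4-12.6)*((-25)-5.7) - (19-5.7)*((-16.8)-12.6)
= 243.66

No, not collinear


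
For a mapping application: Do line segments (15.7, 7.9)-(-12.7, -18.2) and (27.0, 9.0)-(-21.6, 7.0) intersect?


Cross products: d1=30.86, d2=1242.52, d3=263.69, d4=-947.97
d1*d2 < 0 and d3*d4 < 0? no

No, they don't intersect


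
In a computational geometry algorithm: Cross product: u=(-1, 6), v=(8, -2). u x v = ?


u x v = u_x*v_y - u_y*v_x = (-1)*(-2) - 6*8
= 2 - 48 = -46

-46


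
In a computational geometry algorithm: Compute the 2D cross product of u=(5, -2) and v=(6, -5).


u x v = u_x*v_y - u_y*v_x = 5*(-5) - (-2)*6
= (-25) - (-12) = -13

-13


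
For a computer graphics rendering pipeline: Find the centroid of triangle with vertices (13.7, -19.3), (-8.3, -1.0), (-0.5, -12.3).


Centroid = ((x_A+x_B+x_C)/3, (y_A+y_B+y_C)/3)
= ((13.7+(-8.3)+(-0.5))/3, ((-19.3)+(-1)+(-12.3))/3)
= (1.6333, -10.8667)

(1.6333, -10.8667)


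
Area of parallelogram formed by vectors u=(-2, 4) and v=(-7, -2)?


|u x v| = |(-2)*(-2) - 4*(-7)|
= |4 - (-28)| = 32

32


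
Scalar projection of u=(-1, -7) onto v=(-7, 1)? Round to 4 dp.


u.v = 0, |v| = sqrt(50) = 7.0711
Scalar projection = u.v / |v| = 0 / sqrt(50) = 0

0


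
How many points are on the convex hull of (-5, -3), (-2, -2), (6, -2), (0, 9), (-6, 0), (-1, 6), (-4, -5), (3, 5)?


Convex hull vertices (CCW): (-6, 0), (-5, -3), (-4, -5), (6, -2), (3, 5), (0, 9)
Count = 6

6


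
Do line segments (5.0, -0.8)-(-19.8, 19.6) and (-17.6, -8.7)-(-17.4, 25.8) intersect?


Cross products: d1=-778.12, d2=81.56, d3=656.96, d4=-202.72
d1*d2 < 0 and d3*d4 < 0? yes

Yes, they intersect


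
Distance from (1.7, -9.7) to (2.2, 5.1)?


dx=0.5, dy=14.8
d^2 = 0.5^2 + 14.8^2 = 219.29
d = sqrt(219.29) = 14.8084

14.8084


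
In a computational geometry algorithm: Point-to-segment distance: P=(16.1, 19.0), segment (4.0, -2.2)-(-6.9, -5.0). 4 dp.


Project P onto AB: t = 0 (clamped to [0,1])
Closest point on segment: (4, -2.2)
Distance: 24.41

24.41


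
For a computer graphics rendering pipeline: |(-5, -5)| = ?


|u| = sqrt((-5)^2 + (-5)^2) = sqrt(50) = 7.0711

7.0711


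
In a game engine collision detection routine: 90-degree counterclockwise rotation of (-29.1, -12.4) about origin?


90° CCW: (x,y) -> (-y, x)
(-29.1,-12.4) -> (12.4, -29.1)

(12.4, -29.1)


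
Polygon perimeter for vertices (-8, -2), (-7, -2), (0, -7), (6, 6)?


Sides: (-8, -2)->(-7, -2): sqrt(1) = 1, (-7, -2)->(0, -7): sqrt(74) = 8.602325, (0, -7)->(6, 6): sqrt(205) = 14.317821, (6, 6)->(-8, -2): sqrt(260) = 16.124515
Sum = 40.044661
Perimeter = 40.0447

40.0447


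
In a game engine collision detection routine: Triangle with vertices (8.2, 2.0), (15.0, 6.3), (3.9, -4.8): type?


Side lengths squared: AB^2=64.73, BC^2=246.42, CA^2=64.73
Sorted: [64.73, 64.73, 246.42]
By sides: Isosceles, By angles: Obtuse

Isosceles, Obtuse


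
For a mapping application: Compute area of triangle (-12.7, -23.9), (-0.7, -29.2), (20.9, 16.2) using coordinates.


Area = |x_A(y_B-y_C) + x_B(y_C-y_A) + x_C(y_A-y_B)|/2
= |576.58 + (-28.07) + 110.77|/2
= 659.28/2 = 329.64

329.64


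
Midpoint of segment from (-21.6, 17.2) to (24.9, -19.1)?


M = (((-21.6)+24.9)/2, (17.2+(-19.1))/2)
= (1.65, -0.95)

(1.65, -0.95)


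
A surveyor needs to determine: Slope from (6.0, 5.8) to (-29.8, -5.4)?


slope = (y2-y1)/(x2-x1) = ((-5.4)-5.8)/((-29.8)-6) = (-11.2)/(-35.8) = 0.3128

0.3128


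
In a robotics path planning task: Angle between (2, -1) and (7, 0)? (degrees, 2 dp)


u.v = 14, |u| = sqrt(5) = 2.2361, |v| = sqrt(49) = 7
cos(theta) = u.v/(|u||v|) = 14/sqrt(245) = 0.894427
theta = acos(0.894427) = 26.57 degrees

26.57 degrees


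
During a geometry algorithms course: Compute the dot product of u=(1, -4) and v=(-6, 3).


u . v = u_x*v_x + u_y*v_y = 1*(-6) + (-4)*3
= (-6) + (-12) = -18

-18


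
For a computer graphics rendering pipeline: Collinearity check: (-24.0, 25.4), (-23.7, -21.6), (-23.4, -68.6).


Cross product: ((-23.7)-(-24))*((-68.6)-25.4) - ((-21.6)-25.4)*((-23.4)-(-24))
= 0

Yes, collinear


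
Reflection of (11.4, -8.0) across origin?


Reflection over origin: (x,y) -> (-x,-y)
(11.4, -8) -> (-11.4, 8)

(-11.4, 8)


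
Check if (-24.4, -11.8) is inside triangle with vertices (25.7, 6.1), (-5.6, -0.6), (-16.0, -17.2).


Cross products: AB x AP = 224.6, BC x BP = -195.6, CA x CP = 420.9
All same sign? no

No, outside


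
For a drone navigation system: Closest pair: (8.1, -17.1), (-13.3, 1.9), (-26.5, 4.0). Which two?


d(P0,P1) = 28.6175, d(P0,P2) = 40.5262, d(P1,P2) = 13.366
Closest: P1 and P2

Closest pair: (-13.3, 1.9) and (-26.5, 4.0), distance = 13.366


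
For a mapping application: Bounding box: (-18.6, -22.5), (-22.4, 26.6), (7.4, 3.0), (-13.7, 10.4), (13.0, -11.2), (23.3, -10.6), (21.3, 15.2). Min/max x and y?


x range: [-22.4, 23.3]
y range: [-22.5, 26.6]
Bounding box: (-22.4,-22.5) to (23.3,26.6)

(-22.4,-22.5) to (23.3,26.6)


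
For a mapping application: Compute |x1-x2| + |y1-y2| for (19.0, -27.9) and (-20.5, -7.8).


|19-(-20.5)| + |(-27.9)-(-7.8)| = 39.5 + 20.1 = 59.6

59.6


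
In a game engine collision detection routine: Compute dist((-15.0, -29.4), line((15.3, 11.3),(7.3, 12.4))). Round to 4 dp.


|cross product| = 358.93
|line direction| = sqrt(65.21) = 8.0753
Distance = 358.93/sqrt(65.21) = 44.448

44.448


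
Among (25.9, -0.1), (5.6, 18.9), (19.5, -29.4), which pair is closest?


d(P0,P1) = 27.8045, d(P0,P2) = 29.9908, d(P1,P2) = 50.2603
Closest: P0 and P1

Closest pair: (25.9, -0.1) and (5.6, 18.9), distance = 27.8045


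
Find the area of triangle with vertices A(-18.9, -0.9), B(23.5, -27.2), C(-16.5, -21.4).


Area = |x_A(y_B-y_C) + x_B(y_C-y_A) + x_C(y_A-y_B)|/2
= |109.62 + (-481.75) + (-433.95)|/2
= 806.08/2 = 403.04

403.04
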